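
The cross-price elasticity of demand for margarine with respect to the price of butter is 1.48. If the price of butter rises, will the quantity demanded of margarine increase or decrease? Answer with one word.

increase

ε > 0 and the price of butter rises, so the quantity of margarine moves in the same direction: it increases.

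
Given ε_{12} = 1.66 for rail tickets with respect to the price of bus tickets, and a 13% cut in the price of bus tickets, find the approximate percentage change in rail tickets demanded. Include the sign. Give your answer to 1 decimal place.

-21.6%

%ΔQ ≈ ε × %ΔP of bus tickets = 1.66 × (-13%) = -21.6%.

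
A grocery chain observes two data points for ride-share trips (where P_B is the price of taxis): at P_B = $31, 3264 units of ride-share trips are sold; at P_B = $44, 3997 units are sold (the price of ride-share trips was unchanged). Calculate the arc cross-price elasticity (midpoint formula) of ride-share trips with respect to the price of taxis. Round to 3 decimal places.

0.582

ΔQ_A = 3997 − 3264 = 733; ΔP_B = 44 − 31 = 13.
Midpoints: Q̄_A = 3630.5, P̄_B = 37.50.
ε = (ΔQ_A/Q̄_A)/(ΔP_B/P̄_B) = (733/3630.5)/(13/37.50) ≈ 0.582.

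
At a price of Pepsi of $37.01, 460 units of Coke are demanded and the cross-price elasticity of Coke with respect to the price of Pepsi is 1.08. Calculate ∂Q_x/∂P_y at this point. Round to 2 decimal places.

ε = (∂Q_x/∂P_y)·(P_y/Q_x) ⇒ ∂Q_x/∂P_y = ε·Q_x/P_y = 1.08 × 460/37.01 ≈ 13.42.

13.42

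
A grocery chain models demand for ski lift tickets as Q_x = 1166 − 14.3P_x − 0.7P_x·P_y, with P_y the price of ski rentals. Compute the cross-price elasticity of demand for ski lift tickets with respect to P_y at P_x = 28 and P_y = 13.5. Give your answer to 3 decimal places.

-0.528

At P_x = 28 and P_y = 13.5: Q_x = 501.
∂Q_x/∂P_y = -0.7P_x = -0.7(28) = -19.6000.
ε = (∂Q_x/∂P_y)(P_y/Q_x) = -19.6000 × (13.5/501) ≈ -0.528.
ε < 0: complements.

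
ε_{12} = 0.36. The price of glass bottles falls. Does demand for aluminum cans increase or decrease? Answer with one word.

decrease

ε > 0 and the price of glass bottles falls, so the quantity of aluminum cans moves in the same direction: it decreases.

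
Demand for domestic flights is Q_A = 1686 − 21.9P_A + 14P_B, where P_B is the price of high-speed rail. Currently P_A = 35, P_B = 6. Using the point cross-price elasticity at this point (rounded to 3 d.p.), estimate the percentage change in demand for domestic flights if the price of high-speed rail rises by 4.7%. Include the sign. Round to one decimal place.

0.4%

At P_A = 35, P_B = 6: Q_A = 1003.5.
∂Q_A/∂P_B = 14.
ε = (∂Q_A/∂P_B)(P_B/Q_A) = 14.0000 × 6/1003.5 ≈ 0.084.
%ΔQ_A ≈ ε × %ΔP_B = 0.084 × (4.7%) = 0.4%.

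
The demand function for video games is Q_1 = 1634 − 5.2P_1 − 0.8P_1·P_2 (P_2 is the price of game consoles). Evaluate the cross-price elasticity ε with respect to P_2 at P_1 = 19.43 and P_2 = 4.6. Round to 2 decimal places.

-0.05

At P_1 = 19.43 and P_2 = 4.6: Q_1 = 1461.462.
∂Q_1/∂P_2 = -0.8P_1 = -0.8(19.43) = -15.5440.
ε = (∂Q_1/∂P_2)(P_2/Q_1) = -15.5440 × (4.6/1461.462) ≈ -0.05.
ε < 0: complements.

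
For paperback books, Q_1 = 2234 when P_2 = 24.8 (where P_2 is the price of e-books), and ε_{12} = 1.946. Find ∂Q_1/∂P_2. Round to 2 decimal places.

ε = (∂Q_1/∂P_2)·(P_2/Q_1) ⇒ ∂Q_1/∂P_2 = ε·Q_1/P_2 = 1.946 × 2234/24.8 ≈ 175.30.

175.30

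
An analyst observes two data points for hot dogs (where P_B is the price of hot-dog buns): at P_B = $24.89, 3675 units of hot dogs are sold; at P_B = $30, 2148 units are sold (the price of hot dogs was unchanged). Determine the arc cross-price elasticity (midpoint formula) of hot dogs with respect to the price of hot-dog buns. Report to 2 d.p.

ΔQ_A = 2148 − 3675 = -1527; ΔP_B = 30 − 24.89 = 5.11.
Midpoints: Q̄_A = 2911.5, P̄_B = 27.45.
ε = (ΔQ_A/Q̄_A)/(ΔP_B/P̄_B) = (-1527/2911.5)/(5.11/27.45) ≈ -2.82.
ε < 0: hot dogs and hot-dog buns are complements.

-2.82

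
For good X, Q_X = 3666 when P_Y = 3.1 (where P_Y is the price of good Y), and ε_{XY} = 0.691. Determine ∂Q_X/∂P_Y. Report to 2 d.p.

ε = (∂Q_X/∂P_Y)·(P_Y/Q_X) ⇒ ∂Q_X/∂P_Y = ε·Q_X/P_Y = 0.691 × 3666/3.1 ≈ 817.16.

817.16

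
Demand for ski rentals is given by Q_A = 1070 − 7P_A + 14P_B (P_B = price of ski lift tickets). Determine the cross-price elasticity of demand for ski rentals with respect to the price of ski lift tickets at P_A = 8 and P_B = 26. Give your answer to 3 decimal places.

0.264

At P_A = 8 and P_B = 26: Q_A = 1378.
∂Q_A/∂P_B = 14.
ε = (∂Q_A/∂P_B)(P_B/Q_A) = 14 × (26/1378) ≈ 0.264.
Since ε > 0, ski rentals and ski lift tickets are substitutes.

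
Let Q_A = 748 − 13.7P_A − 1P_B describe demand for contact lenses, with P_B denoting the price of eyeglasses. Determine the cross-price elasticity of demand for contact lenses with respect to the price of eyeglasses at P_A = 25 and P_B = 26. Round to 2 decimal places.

At P_A = 25 and P_B = 26: Q_A = 379.5.
∂Q_A/∂P_B = -1.
ε = (∂Q_A/∂P_B)(P_B/Q_A) = -1 × (26/379.5) ≈ -0.07.
Since ε < 0, contact lenses and eyeglasses are complements.

-0.07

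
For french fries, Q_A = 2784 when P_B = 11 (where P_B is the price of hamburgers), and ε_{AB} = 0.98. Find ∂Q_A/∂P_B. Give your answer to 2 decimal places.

ε = (∂Q_A/∂P_B)·(P_B/Q_A) ⇒ ∂Q_A/∂P_B = ε·Q_A/P_B = 0.98 × 2784/11 ≈ 248.03.

248.03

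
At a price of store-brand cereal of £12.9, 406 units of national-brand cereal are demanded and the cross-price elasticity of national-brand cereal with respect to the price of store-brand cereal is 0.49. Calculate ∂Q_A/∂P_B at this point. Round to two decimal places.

15.42

ε = (∂Q_A/∂P_B)·(P_B/Q_A) ⇒ ∂Q_A/∂P_B = ε·Q_A/P_B = 0.49 × 406/12.9 ≈ 15.42.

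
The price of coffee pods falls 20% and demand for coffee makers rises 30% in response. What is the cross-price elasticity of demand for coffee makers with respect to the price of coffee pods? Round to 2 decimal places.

-1.50

ε = (%ΔQ of coffee makers) / (%ΔP of coffee pods) = (30%) / (-20%) ≈ -1.50.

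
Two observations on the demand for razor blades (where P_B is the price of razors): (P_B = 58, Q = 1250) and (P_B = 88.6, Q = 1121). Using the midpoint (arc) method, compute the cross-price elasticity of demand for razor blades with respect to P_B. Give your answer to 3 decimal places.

ΔQ_A = 1121 − 1250 = -129; ΔP_B = 88.6 − 58 = 30.6.
Midpoints: Q̄_A = 1185.5, P̄_B = 73.30.
ε = (ΔQ_A/Q̄_A)/(ΔP_B/P̄_B) = (-129/1185.5)/(30.6/73.30) ≈ -0.261.
ε < 0: razor blades and razors are complements.

-0.261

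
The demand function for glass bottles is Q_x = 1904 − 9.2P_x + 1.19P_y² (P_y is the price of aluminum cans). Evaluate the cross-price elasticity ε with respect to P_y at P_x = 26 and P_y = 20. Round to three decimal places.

0.445

At P_x = 26 and P_y = 20: Q_x = 2140.8.
∂Q_x/∂P_y = 2.38P_y = 2.38(20) = 47.6000.
ε = (∂Q_x/∂P_y)(P_y/Q_x) = 47.6000 × (20/2140.8) ≈ 0.445.
ε > 0: substitutes.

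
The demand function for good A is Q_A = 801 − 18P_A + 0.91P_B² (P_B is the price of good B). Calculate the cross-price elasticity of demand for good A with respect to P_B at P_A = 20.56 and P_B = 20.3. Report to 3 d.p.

At P_A = 20.56 and P_B = 20.3: Q_A = 805.922.
∂Q_A/∂P_B = 1.82P_B = 1.82(20.3) = 36.9460.
ε = (∂Q_A/∂P_B)(P_B/Q_A) = 36.9460 × (20.3/805.922) ≈ 0.931.

0.931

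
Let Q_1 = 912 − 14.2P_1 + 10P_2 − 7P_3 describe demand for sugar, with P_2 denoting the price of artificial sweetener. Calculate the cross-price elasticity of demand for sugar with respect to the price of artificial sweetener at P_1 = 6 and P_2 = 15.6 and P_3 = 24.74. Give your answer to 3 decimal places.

0.193

At P_1 = 6 and P_2 = 15.6 and P_3 = 24.74: Q_1 = 809.62.
∂Q_1/∂P_2 = 10.
ε = (∂Q_1/∂P_2)(P_2/Q_1) = 10 × (15.6/809.62) ≈ 0.193.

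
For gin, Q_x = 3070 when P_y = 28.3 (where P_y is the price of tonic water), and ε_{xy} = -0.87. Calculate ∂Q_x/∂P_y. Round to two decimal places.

-94.38

ε = (∂Q_x/∂P_y)·(P_y/Q_x) ⇒ ∂Q_x/∂P_y = ε·Q_x/P_y = -0.87 × 3070/28.3 ≈ -94.38.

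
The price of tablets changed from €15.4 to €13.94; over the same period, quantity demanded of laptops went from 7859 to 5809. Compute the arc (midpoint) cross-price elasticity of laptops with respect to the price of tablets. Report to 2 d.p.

3.01

ΔQ_A = 5809 − 7859 = -2050; ΔP_B = 13.94 − 15.4 = -1.46.
Midpoints: Q̄_A = 6834.0, P̄_B = 14.67.
ε = (ΔQ_A/Q̄_A)/(ΔP_B/P̄_B) = (-2050/6834.0)/(-1.46/14.67) ≈ 3.01.
ε > 0: laptops and tablets are substitutes.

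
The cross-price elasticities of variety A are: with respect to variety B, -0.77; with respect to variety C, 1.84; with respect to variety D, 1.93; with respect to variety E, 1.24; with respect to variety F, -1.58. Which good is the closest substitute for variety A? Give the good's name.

variety D

Substitutes have ε > 0. Among the positive values, 1.93 (variety D) is largest.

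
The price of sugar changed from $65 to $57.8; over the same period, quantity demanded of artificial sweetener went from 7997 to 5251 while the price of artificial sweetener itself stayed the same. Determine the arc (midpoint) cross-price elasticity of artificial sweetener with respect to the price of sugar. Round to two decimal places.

3.54

ΔQ_A = 5251 − 7997 = -2746; ΔP_B = 57.8 − 65 = -7.2.
Midpoints: Q̄_A = 6624.0, P̄_B = 61.40.
ε = (ΔQ_A/Q̄_A)/(ΔP_B/P̄_B) = (-2746/6624.0)/(-7.2/61.40) ≈ 3.54.
ε > 0: artificial sweetener and sugar are substitutes.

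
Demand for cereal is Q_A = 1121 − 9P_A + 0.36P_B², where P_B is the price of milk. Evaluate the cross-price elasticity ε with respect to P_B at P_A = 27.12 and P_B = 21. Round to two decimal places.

At P_A = 27.12 and P_B = 21: Q_A = 1035.68.
∂Q_A/∂P_B = 0.72P_B = 0.72(21) = 15.1200.
ε = (∂Q_A/∂P_B)(P_B/Q_A) = 15.1200 × (21/1035.68) ≈ 0.31.

0.31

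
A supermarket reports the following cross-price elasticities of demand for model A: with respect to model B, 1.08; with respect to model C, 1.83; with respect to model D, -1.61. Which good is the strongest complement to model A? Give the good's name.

Complements have ε < 0. The most negative value is -1.61 (model D).

model D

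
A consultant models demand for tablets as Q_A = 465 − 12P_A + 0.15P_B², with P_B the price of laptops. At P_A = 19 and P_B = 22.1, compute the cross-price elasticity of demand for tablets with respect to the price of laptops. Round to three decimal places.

At P_A = 19 and P_B = 22.1: Q_A = 310.262.
∂Q_A/∂P_B = 0.3P_B = 0.3(22.1) = 6.6300.
ε = (∂Q_A/∂P_B)(P_B/Q_A) = 6.6300 × (22.1/310.262) ≈ 0.472.

0.472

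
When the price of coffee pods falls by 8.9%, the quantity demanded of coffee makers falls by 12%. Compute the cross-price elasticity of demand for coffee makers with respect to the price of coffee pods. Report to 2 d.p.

1.35

ε = (%ΔQ of coffee makers) / (%ΔP of coffee pods) = (-12%) / (-8.9%) ≈ 1.35.
Positive cross-price elasticity: substitutes.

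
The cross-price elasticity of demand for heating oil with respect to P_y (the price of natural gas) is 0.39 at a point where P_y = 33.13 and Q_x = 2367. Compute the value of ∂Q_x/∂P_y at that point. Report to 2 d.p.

ε = (∂Q_x/∂P_y)·(P_y/Q_x) ⇒ ∂Q_x/∂P_y = ε·Q_x/P_y = 0.39 × 2367/33.13 ≈ 27.86.

27.86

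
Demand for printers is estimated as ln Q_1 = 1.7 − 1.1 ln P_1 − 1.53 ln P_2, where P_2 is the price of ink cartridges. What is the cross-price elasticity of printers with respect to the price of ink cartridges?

In a log-linear (constant-elasticity) demand function, the coefficient on ln P_2 is the cross-price elasticity.
ε = -1.53. Negative, so printers and ink cartridges are complements.

-1.53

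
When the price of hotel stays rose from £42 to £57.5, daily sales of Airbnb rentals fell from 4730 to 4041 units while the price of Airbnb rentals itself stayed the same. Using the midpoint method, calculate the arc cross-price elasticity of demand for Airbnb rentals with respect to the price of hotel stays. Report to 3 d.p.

ΔQ_A = 4041 − 4730 = -689; ΔP_B = 57.5 − 42 = 15.5.
Midpoints: Q̄_A = 4385.5, P̄_B = 49.75.
ε = (ΔQ_A/Q̄_A)/(ΔP_B/P̄_B) = (-689/4385.5)/(15.5/49.75) ≈ -0.504.

-0.504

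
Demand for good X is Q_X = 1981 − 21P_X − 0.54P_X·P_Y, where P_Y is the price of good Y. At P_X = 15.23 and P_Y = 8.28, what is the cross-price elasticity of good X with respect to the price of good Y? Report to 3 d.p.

At P_X = 15.23 and P_Y = 8.28: Q_X = 1593.074.
∂Q_X/∂P_Y = -0.54P_X = -0.54(15.23) = -8.2242.
ε = (∂Q_X/∂P_Y)(P_Y/Q_X) = -8.2242 × (8.28/1593.074) ≈ -0.043.

-0.043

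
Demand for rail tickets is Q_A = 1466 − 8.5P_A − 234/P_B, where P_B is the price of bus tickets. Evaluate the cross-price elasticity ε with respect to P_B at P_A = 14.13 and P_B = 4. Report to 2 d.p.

At P_A = 14.13 and P_B = 4: Q_A = 1287.395.
∂Q_A/∂P_B = 234/P_B² = 14.6250.
ε = (∂Q_A/∂P_B)(P_B/Q_A) = 14.6250 × (4/1287.395) ≈ 0.05.
ε > 0: substitutes.

0.05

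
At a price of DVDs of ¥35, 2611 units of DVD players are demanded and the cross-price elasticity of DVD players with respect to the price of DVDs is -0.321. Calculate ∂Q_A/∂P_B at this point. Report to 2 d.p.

-23.95

ε = (∂Q_A/∂P_B)·(P_B/Q_A) ⇒ ∂Q_A/∂P_B = ε·Q_A/P_B = -0.321 × 2611/35 ≈ -23.95.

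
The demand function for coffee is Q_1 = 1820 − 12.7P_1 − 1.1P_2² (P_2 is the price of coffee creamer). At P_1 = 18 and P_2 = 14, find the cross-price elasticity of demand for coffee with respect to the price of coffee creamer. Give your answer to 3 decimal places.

-0.313

At P_1 = 18 and P_2 = 14: Q_1 = 1375.8.
∂Q_1/∂P_2 = -2.2P_2 = -2.2(14) = -30.8000.
ε = (∂Q_1/∂P_2)(P_2/Q_1) = -30.8000 × (14/1375.8) ≈ -0.313.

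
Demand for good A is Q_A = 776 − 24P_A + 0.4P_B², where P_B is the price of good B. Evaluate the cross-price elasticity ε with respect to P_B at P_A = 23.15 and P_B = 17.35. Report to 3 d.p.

At P_A = 23.15 and P_B = 17.35: Q_A = 340.809.
∂Q_A/∂P_B = 0.8P_B = 0.8(17.35) = 13.8800.
ε = (∂Q_A/∂P_B)(P_B/Q_A) = 13.8800 × (17.35/340.809) ≈ 0.707.

0.707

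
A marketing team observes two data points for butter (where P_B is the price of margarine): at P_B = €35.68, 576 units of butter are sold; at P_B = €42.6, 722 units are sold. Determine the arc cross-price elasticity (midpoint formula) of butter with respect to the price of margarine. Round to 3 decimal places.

ΔQ_A = 722 − 576 = 146; ΔP_B = 42.6 − 35.68 = 6.92.
Midpoints: Q̄_A = 649.0, P̄_B = 39.14.
ε = (ΔQ_A/Q̄_A)/(ΔP_B/P̄_B) = (146/649.0)/(6.92/39.14) ≈ 1.272.

1.272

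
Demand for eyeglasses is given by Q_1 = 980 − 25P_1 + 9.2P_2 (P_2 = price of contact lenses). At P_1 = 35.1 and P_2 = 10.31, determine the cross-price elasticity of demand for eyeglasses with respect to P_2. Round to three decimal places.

At P_1 = 35.1 and P_2 = 10.31: Q_1 = 197.352.
∂Q_1/∂P_2 = 9.2.
ε = (∂Q_1/∂P_2)(P_2/Q_1) = 9.2 × (10.31/197.352) ≈ 0.481.
Since ε > 0, eyeglasses and contact lenses are substitutes.

0.481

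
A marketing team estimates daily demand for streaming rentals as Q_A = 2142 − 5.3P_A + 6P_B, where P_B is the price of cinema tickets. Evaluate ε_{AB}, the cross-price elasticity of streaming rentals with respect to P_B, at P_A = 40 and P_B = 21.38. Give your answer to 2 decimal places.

0.06

At P_A = 40 and P_B = 21.38: Q_A = 2058.28.
∂Q_A/∂P_B = 6.
ε = (∂Q_A/∂P_B)(P_B/Q_A) = 6 × (21.38/2058.28) ≈ 0.06.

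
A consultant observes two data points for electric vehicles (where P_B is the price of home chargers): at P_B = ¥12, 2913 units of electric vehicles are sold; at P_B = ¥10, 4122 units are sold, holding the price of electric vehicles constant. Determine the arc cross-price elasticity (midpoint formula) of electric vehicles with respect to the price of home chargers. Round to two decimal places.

ΔQ_A = 4122 − 2913 = 1209; ΔP_B = 10 − 12 = -2.
Midpoints: Q̄_A = 3517.5, P̄_B = 11.00.
ε = (ΔQ_A/Q̄_A)/(ΔP_B/P̄_B) = (1209/3517.5)/(-2/11.00) ≈ -1.89.
ε < 0: electric vehicles and home chargers are complements.

-1.89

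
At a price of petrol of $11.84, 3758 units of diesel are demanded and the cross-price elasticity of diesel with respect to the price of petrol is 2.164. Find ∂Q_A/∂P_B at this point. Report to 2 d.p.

686.85

ε = (∂Q_A/∂P_B)·(P_B/Q_A) ⇒ ∂Q_A/∂P_B = ε·Q_A/P_B = 2.164 × 3758/11.84 ≈ 686.85.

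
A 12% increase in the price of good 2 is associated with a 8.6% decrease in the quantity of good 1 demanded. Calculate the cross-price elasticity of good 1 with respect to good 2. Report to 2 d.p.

ε = (%ΔQ of good 1) / (%ΔP of good 2) = (-8.6%) / (12%) ≈ -0.72.

-0.72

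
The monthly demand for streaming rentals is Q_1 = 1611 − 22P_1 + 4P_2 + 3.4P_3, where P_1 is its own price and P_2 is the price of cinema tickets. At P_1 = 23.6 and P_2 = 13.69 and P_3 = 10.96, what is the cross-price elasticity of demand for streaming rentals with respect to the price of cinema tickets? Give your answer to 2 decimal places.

At P_1 = 23.6 and P_2 = 13.69 and P_3 = 10.96: Q_1 = 1183.824.
∂Q_1/∂P_2 = 4.
ε = (∂Q_1/∂P_2)(P_2/Q_1) = 4 × (13.69/1183.824) ≈ 0.05.

0.05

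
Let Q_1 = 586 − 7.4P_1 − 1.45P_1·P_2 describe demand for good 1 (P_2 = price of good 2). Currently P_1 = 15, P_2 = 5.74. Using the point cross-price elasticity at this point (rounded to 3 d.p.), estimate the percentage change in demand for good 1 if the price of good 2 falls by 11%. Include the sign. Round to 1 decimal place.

3.9%

At P_1 = 15, P_2 = 5.74: Q_1 = 350.155.
∂Q_1/∂P_2 = -1.45P_1 = -21.7500.
ε = (∂Q_1/∂P_2)(P_2/Q_1) = -21.7500 × 5.74/350.155 ≈ -0.357.
%ΔQ_1 ≈ ε × %ΔP_2 = -0.357 × (-11%) = 3.9%.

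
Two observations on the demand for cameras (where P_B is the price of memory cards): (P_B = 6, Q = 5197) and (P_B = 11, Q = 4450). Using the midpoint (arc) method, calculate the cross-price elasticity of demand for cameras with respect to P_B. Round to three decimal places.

ΔQ_A = 4450 − 5197 = -747; ΔP_B = 11 − 6 = 5.
Midpoints: Q̄_A = 4823.5, P̄_B = 8.50.
ε = (ΔQ_A/Q̄_A)/(ΔP_B/P̄_B) = (-747/4823.5)/(5/8.50) ≈ -0.263.
ε < 0: cameras and memory cards are complements.

-0.263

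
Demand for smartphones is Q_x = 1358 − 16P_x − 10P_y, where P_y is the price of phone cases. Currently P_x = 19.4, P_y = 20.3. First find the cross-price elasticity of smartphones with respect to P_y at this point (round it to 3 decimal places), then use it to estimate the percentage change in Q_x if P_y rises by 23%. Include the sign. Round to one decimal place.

At P_x = 19.4, P_y = 20.3: Q_x = 844.6.
∂Q_x/∂P_y = -10.
ε = (∂Q_x/∂P_y)(P_y/Q_x) = -10.0000 × 20.3/844.6 ≈ -0.240.
%ΔQ_x ≈ ε × %ΔP_y = -0.240 × (23%) = -5.5%.

-5.5%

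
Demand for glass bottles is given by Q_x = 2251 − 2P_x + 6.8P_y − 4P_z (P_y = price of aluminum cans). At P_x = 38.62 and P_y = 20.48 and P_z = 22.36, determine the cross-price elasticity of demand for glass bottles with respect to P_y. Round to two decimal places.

At P_x = 38.62 and P_y = 20.48 and P_z = 22.36: Q_x = 2223.584.
∂Q_x/∂P_y = 6.8.
ε = (∂Q_x/∂P_y)(P_y/Q_x) = 6.8 × (20.48/2223.584) ≈ 0.06.

0.06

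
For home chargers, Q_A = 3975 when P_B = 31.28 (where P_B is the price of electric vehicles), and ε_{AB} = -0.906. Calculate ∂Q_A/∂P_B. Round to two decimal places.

ε = (∂Q_A/∂P_B)·(P_B/Q_A) ⇒ ∂Q_A/∂P_B = ε·Q_A/P_B = -0.906 × 3975/31.28 ≈ -115.13.

-115.13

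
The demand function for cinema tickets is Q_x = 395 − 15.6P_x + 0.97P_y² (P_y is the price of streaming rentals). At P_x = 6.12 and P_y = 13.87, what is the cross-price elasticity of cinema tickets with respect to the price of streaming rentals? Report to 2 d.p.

At P_x = 6.12 and P_y = 13.87: Q_x = 486.134.
∂Q_x/∂P_y = 1.94P_y = 1.94(13.87) = 26.9078.
ε = (∂Q_x/∂P_y)(P_y/Q_x) = 26.9078 × (13.87/486.134) ≈ 0.77.

0.77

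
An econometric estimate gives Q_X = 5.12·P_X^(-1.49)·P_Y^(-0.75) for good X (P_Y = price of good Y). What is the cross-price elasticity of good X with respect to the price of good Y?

-0.75

In a log-linear (constant-elasticity) demand function, the coefficient on the exponent of P_Y is the cross-price elasticity.
ε = -0.75. Negative, so good X and good Y are complements.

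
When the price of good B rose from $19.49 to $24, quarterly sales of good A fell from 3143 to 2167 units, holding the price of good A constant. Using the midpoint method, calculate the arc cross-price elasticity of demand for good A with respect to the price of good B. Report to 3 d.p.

-1.772

ΔQ_A = 2167 − 3143 = -976; ΔP_B = 24 − 19.49 = 4.51.
Midpoints: Q̄_A = 2655.0, P̄_B = 21.74.
ε = (ΔQ_A/Q̄_A)/(ΔP_B/P̄_B) = (-976/2655.0)/(4.51/21.74) ≈ -1.772.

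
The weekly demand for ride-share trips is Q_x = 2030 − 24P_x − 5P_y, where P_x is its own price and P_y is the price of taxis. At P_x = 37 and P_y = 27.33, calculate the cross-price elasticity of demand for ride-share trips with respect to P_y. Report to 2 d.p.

At P_x = 37 and P_y = 27.33: Q_x = 1005.35.
∂Q_x/∂P_y = -5.
ε = (∂Q_x/∂P_y)(P_y/Q_x) = -5 × (27.33/1005.35) ≈ -0.14.
Since ε < 0, ride-share trips and taxis are complements.

-0.14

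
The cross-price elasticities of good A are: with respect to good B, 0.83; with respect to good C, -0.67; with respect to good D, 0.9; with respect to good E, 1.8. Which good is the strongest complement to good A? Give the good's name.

good C

Complements have ε < 0. The most negative value is -0.67 (good C).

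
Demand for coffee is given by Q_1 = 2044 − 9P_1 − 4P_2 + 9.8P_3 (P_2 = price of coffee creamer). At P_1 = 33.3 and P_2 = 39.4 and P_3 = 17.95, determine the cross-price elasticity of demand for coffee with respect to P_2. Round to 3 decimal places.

At P_1 = 33.3 and P_2 = 39.4 and P_3 = 17.95: Q_1 = 1762.61.
∂Q_1/∂P_2 = -4.
ε = (∂Q_1/∂P_2)(P_2/Q_1) = -4 × (39.4/1762.61) ≈ -0.089.

-0.089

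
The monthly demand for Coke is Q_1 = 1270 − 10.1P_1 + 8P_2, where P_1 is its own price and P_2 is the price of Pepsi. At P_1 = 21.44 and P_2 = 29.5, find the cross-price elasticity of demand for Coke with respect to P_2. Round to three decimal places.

0.183

At P_1 = 21.44 and P_2 = 29.5: Q_1 = 1289.456.
∂Q_1/∂P_2 = 8.
ε = (∂Q_1/∂P_2)(P_2/Q_1) = 8 × (29.5/1289.456) ≈ 0.183.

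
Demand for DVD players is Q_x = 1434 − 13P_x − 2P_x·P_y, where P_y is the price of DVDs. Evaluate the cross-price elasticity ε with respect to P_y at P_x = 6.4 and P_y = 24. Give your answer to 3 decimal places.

At P_x = 6.4 and P_y = 24: Q_x = 1043.6.
∂Q_x/∂P_y = -2P_x = -2(6.4) = -12.8000.
ε = (∂Q_x/∂P_y)(P_y/Q_x) = -12.8000 × (24/1043.6) ≈ -0.294.

-0.294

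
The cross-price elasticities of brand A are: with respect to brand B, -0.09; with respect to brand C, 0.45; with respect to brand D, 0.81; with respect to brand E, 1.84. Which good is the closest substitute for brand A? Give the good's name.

Substitutes have ε > 0. Among the positive values, 1.84 (brand E) is largest.

brand E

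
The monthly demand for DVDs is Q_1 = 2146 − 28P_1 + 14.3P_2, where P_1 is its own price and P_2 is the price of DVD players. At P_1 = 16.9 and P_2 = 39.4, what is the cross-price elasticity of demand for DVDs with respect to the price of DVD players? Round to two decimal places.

0.25

At P_1 = 16.9 and P_2 = 39.4: Q_1 = 2236.22.
∂Q_1/∂P_2 = 14.3.
ε = (∂Q_1/∂P_2)(P_2/Q_1) = 14.3 × (39.4/2236.22) ≈ 0.25.
Since ε > 0, DVDs and DVD players are substitutes.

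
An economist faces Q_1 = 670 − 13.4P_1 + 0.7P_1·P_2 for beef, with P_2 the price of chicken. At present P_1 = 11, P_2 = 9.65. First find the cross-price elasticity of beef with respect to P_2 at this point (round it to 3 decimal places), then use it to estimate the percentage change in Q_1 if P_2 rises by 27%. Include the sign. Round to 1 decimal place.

3.3%

At P_1 = 11, P_2 = 9.65: Q_1 = 596.905.
∂Q_1/∂P_2 = 0.7P_1 = 7.7000.
ε = (∂Q_1/∂P_2)(P_2/Q_1) = 7.7000 × 9.65/596.905 ≈ 0.124.
%ΔQ_1 ≈ ε × %ΔP_2 = 0.124 × (27%) = 3.3%.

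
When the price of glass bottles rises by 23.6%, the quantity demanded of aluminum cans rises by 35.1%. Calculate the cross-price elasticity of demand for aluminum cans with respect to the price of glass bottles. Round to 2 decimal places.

1.49

ε = (%ΔQ of aluminum cans) / (%ΔP of glass bottles) = (35.1%) / (23.6%) ≈ 1.49.
Positive cross-price elasticity: substitutes.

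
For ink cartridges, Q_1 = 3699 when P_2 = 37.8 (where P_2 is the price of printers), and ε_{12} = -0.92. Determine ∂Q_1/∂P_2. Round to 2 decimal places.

-90.03

ε = (∂Q_1/∂P_2)·(P_2/Q_1) ⇒ ∂Q_1/∂P_2 = ε·Q_1/P_2 = -0.92 × 3699/37.8 ≈ -90.03.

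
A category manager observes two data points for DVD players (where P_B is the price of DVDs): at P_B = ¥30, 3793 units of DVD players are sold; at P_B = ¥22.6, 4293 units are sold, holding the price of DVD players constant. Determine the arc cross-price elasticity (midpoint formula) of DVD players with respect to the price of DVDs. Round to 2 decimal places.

ΔQ_A = 4293 − 3793 = 500; ΔP_B = 22.6 − 30 = -7.4.
Midpoints: Q̄_A = 4043.0, P̄_B = 26.30.
ε = (ΔQ_A/Q̄_A)/(ΔP_B/P̄_B) = (500/4043.0)/(-7.4/26.30) ≈ -0.44.

-0.44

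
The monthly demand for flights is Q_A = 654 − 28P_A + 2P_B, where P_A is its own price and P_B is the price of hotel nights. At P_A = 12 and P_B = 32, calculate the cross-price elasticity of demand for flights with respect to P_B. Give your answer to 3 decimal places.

At P_A = 12 and P_B = 32: Q_A = 382.
∂Q_A/∂P_B = 2.
ε = (∂Q_A/∂P_B)(P_B/Q_A) = 2 × (32/382) ≈ 0.168.
Since ε > 0, flights and hotel nights are substitutes.

0.168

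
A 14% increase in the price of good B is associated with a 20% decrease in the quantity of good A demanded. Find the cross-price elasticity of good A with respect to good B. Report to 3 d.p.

-1.429

ε = (%ΔQ of good A) / (%ΔP of good B) = (-20%) / (14%) ≈ -1.429.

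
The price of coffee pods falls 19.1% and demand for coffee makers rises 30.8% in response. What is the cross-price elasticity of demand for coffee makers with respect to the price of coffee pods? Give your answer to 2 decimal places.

ε = (%ΔQ of coffee makers) / (%ΔP of coffee pods) = (30.8%) / (-19.1%) ≈ -1.61.

-1.61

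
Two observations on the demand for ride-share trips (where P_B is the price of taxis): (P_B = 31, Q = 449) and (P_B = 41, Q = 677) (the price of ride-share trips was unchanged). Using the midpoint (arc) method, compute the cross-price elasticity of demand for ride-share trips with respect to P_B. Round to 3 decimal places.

ΔQ_A = 677 − 449 = 228; ΔP_B = 41 − 31 = 10.
Midpoints: Q̄_A = 563.0, P̄_B = 36.00.
ε = (ΔQ_A/Q̄_A)/(ΔP_B/P̄_B) = (228/563.0)/(10/36.00) ≈ 1.458.
ε > 0: ride-share trips and taxis are substitutes.

1.458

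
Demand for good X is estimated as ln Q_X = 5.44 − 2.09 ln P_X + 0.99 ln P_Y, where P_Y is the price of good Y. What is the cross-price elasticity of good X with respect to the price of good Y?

0.99

In a log-linear (constant-elasticity) demand function, the coefficient on ln P_Y is the cross-price elasticity.
ε = 0.99. Positive, so good X and good Y are substitutes.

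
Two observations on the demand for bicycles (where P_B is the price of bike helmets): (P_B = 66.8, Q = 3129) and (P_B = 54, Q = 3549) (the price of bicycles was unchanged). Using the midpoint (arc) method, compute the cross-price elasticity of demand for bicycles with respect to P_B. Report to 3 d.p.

-0.594

ΔQ_A = 3549 − 3129 = 420; ΔP_B = 54 − 66.8 = -12.8.
Midpoints: Q̄_A = 3339.0, P̄_B = 60.40.
ε = (ΔQ_A/Q̄_A)/(ΔP_B/P̄_B) = (420/3339.0)/(-12.8/60.40) ≈ -0.594.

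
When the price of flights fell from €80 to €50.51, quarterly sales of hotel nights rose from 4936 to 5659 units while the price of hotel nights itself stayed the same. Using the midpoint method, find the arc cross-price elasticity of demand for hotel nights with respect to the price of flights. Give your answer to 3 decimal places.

ΔQ_A = 5659 − 4936 = 723; ΔP_B = 50.51 − 80 = -29.49.
Midpoints: Q̄_A = 5297.5, P̄_B = 65.25.
ε = (ΔQ_A/Q̄_A)/(ΔP_B/P̄_B) = (723/5297.5)/(-29.49/65.25) ≈ -0.302.

-0.302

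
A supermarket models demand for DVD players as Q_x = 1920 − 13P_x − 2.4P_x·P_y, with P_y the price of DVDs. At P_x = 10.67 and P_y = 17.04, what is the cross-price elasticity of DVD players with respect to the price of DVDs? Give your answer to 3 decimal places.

-0.324

At P_x = 10.67 and P_y = 17.04: Q_x = 1344.930.
∂Q_x/∂P_y = -2.4P_x = -2.4(10.67) = -25.6080.
ε = (∂Q_x/∂P_y)(P_y/Q_x) = -25.6080 × (17.04/1344.930) ≈ -0.324.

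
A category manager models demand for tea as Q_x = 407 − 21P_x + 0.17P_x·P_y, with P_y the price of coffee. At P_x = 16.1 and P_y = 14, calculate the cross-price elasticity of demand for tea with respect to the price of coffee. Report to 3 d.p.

At P_x = 16.1 and P_y = 14: Q_x = 107.218.
∂Q_x/∂P_y = 0.17P_x = 0.17(16.1) = 2.7370.
ε = (∂Q_x/∂P_y)(P_y/Q_x) = 2.7370 × (14/107.218) ≈ 0.357.
ε > 0: substitutes.

0.357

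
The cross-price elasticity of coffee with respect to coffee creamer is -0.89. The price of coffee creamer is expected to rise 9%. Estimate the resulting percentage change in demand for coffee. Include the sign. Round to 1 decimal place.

-8.0%

%ΔQ ≈ ε × %ΔP of coffee creamer = -0.89 × (9%) = -8.0%.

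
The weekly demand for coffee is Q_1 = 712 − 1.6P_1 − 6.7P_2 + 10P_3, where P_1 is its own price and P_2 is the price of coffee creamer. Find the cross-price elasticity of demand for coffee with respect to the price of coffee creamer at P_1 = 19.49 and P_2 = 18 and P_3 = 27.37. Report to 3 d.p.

-0.145

At P_1 = 19.49 and P_2 = 18 and P_3 = 27.37: Q_1 = 833.916.
∂Q_1/∂P_2 = -6.7.
ε = (∂Q_1/∂P_2)(P_2/Q_1) = -6.7 × (18/833.916) ≈ -0.145.
Since ε < 0, coffee and coffee creamer are complements.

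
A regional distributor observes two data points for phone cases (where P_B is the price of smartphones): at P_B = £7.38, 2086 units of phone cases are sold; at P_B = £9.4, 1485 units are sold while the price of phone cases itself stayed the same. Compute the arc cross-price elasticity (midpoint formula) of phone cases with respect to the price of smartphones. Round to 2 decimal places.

-1.40

ΔQ_A = 1485 − 2086 = -601; ΔP_B = 9.4 − 7.38 = 2.02.
Midpoints: Q̄_A = 1785.5, P̄_B = 8.39.
ε = (ΔQ_A/Q̄_A)/(ΔP_B/P̄_B) = (-601/1785.5)/(2.02/8.39) ≈ -1.40.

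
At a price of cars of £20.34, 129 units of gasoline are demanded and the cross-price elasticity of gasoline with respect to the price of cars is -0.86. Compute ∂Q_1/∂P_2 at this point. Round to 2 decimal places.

-5.45

ε = (∂Q_1/∂P_2)·(P_2/Q_1) ⇒ ∂Q_1/∂P_2 = ε·Q_1/P_2 = -0.86 × 129/20.34 ≈ -5.45.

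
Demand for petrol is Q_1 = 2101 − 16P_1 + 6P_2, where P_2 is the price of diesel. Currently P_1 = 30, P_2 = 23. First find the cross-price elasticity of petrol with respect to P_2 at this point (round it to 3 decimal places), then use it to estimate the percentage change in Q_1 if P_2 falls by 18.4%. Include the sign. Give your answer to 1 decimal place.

At P_1 = 30, P_2 = 23: Q_1 = 1759.
∂Q_1/∂P_2 = 6.
ε = (∂Q_1/∂P_2)(P_2/Q_1) = 6.0000 × 23/1759 ≈ 0.078.
%ΔQ_1 ≈ ε × %ΔP_2 = 0.078 × (-18.4%) = -1.4%.

-1.4%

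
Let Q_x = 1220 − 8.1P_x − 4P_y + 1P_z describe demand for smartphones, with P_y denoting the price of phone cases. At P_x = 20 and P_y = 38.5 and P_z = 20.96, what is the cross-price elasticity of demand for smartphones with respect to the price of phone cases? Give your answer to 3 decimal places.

At P_x = 20 and P_y = 38.5 and P_z = 20.96: Q_x = 924.96.
∂Q_x/∂P_y = -4.
ε = (∂Q_x/∂P_y)(P_y/Q_x) = -4 × (38.5/924.96) ≈ -0.166.
Since ε < 0, smartphones and phone cases are complements.

-0.166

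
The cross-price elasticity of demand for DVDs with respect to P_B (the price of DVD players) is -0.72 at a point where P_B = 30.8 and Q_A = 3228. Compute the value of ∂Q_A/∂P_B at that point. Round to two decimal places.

ε = (∂Q_A/∂P_B)·(P_B/Q_A) ⇒ ∂Q_A/∂P_B = ε·Q_A/P_B = -0.72 × 3228/30.8 ≈ -75.46.

-75.46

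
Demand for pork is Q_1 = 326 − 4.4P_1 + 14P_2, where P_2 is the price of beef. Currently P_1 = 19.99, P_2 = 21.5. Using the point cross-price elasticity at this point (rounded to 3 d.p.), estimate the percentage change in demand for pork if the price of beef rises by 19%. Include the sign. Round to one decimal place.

At P_1 = 19.99, P_2 = 21.5: Q_1 = 539.044.
∂Q_1/∂P_2 = 14.
ε = (∂Q_1/∂P_2)(P_2/Q_1) = 14.0000 × 21.5/539.044 ≈ 0.558.
%ΔQ_1 ≈ ε × %ΔP_2 = 0.558 × (19%) = 10.6%.

10.6%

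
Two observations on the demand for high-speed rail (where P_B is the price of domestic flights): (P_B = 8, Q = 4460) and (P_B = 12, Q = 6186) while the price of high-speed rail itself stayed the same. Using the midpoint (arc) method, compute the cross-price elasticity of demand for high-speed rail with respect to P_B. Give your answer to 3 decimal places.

ΔQ_A = 6186 − 4460 = 1726; ΔP_B = 12 − 8 = 4.
Midpoints: Q̄_A = 5323.0, P̄_B = 10.00.
ε = (ΔQ_A/Q̄_A)/(ΔP_B/P̄_B) = (1726/5323.0)/(4/10.00) ≈ 0.811.
ε > 0: high-speed rail and domestic flights are substitutes.

0.811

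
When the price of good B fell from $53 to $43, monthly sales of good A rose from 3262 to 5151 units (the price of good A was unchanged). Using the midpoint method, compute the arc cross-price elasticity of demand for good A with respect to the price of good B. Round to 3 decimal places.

-2.156

ΔQ_A = 5151 − 3262 = 1889; ΔP_B = 43 − 53 = -10.
Midpoints: Q̄_A = 4206.5, P̄_B = 48.00.
ε = (ΔQ_A/Q̄_A)/(ΔP_B/P̄_B) = (1889/4206.5)/(-10/48.00) ≈ -2.156.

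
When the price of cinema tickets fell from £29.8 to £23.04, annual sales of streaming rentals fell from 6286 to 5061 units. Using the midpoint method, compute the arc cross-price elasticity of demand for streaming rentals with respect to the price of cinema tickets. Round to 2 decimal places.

0.84

ΔQ_A = 5061 − 6286 = -1225; ΔP_B = 23.04 − 29.8 = -6.76.
Midpoints: Q̄_A = 5673.5, P̄_B = 26.42.
ε = (ΔQ_A/Q̄_A)/(ΔP_B/P̄_B) = (-1225/5673.5)/(-6.76/26.42) ≈ 0.84.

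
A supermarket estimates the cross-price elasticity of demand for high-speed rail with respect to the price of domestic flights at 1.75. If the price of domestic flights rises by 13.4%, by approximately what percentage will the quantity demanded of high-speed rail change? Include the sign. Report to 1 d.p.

%ΔQ ≈ ε × %ΔP of domestic flights = 1.75 × (13.4%) = 23.5%.

23.5%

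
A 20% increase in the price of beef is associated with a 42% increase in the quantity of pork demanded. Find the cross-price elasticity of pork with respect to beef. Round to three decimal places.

ε = (%ΔQ of pork) / (%ΔP of beef) = (42%) / (20%) ≈ 2.100.

2.100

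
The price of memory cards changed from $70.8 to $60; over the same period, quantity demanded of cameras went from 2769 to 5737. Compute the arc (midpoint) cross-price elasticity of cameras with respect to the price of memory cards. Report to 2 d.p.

-4.23

ΔQ_A = 5737 − 2769 = 2968; ΔP_B = 60 − 70.8 = -10.8.
Midpoints: Q̄_A = 4253.0, P̄_B = 65.40.
ε = (ΔQ_A/Q̄_A)/(ΔP_B/P̄_B) = (2968/4253.0)/(-10.8/65.40) ≈ -4.23.
ε < 0: cameras and memory cards are complements.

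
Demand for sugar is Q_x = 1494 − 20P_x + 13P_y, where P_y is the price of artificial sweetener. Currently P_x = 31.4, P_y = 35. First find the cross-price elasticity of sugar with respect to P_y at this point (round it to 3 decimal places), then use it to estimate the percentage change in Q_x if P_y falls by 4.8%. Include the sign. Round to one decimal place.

At P_x = 31.4, P_y = 35: Q_x = 1321.
∂Q_x/∂P_y = 13.
ε = (∂Q_x/∂P_y)(P_y/Q_x) = 13.0000 × 35/1321 ≈ 0.344.
%ΔQ_x ≈ ε × %ΔP_y = 0.344 × (-4.8%) = -1.7%.

-1.7%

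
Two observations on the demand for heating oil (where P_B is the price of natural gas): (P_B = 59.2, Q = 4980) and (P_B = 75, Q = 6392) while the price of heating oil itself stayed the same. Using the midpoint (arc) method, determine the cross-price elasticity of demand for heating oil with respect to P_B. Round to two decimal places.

1.05

ΔQ_A = 6392 − 4980 = 1412; ΔP_B = 75 − 59.2 = 15.8.
Midpoints: Q̄_A = 5686.0, P̄_B = 67.10.
ε = (ΔQ_A/Q̄_A)/(ΔP_B/P̄_B) = (1412/5686.0)/(15.8/67.10) ≈ 1.05.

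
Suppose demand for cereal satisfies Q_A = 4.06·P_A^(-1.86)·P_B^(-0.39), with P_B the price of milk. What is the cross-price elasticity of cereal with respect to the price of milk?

-0.39

In a log-linear (constant-elasticity) demand function, the coefficient on the exponent of P_B is the cross-price elasticity.
ε = -0.39. Negative, so cereal and milk are complements.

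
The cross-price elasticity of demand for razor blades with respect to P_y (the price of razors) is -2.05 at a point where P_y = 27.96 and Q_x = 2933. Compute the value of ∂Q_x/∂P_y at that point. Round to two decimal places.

ε = (∂Q_x/∂P_y)·(P_y/Q_x) ⇒ ∂Q_x/∂P_y = ε·Q_x/P_y = -2.05 × 2933/27.96 ≈ -215.04.

-215.04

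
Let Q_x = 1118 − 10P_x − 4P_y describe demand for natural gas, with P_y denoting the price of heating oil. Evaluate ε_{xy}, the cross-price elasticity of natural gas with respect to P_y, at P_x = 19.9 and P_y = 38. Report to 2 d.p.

-0.20

At P_x = 19.9 and P_y = 38: Q_x = 767.
∂Q_x/∂P_y = -4.
ε = (∂Q_x/∂P_y)(P_y/Q_x) = -4 × (38/767) ≈ -0.20.
Since ε < 0, natural gas and heating oil are complements.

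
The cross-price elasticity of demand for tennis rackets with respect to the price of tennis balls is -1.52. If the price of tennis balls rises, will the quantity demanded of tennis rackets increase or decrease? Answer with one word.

decrease

ε < 0 and the price of tennis balls rises, so the quantity of tennis rackets moves in the opposite direction: it decreases.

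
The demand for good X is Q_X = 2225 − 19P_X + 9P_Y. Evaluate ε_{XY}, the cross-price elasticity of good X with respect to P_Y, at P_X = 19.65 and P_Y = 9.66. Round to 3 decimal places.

At P_X = 19.65 and P_Y = 9.66: Q_X = 1938.59.
∂Q_X/∂P_Y = 9.
ε = (∂Q_X/∂P_Y)(P_Y/Q_X) = 9 × (9.66/1938.59) ≈ 0.045.

0.045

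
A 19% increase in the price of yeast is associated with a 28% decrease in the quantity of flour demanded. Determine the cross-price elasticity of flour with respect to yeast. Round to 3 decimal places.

ε = (%ΔQ of flour) / (%ΔP of yeast) = (-28%) / (19%) ≈ -1.474.
Negative cross-price elasticity: complements.

-1.474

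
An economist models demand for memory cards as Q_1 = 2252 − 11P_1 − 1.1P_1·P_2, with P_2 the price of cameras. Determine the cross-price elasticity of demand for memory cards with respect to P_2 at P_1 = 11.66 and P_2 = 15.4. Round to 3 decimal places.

-0.103

At P_1 = 11.66 and P_2 = 15.4: Q_1 = 1926.220.
∂Q_1/∂P_2 = -1.1P_1 = -1.1(11.66) = -12.8260.
ε = (∂Q_1/∂P_2)(P_2/Q_1) = -12.8260 × (15.4/1926.220) ≈ -0.103.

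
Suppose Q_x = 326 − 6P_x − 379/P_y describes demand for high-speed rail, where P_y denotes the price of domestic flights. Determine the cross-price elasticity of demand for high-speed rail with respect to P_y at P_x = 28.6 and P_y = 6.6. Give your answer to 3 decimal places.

At P_x = 28.6 and P_y = 6.6: Q_x = 96.976.
∂Q_x/∂P_y = 379/P_y² = 8.7006.
ε = (∂Q_x/∂P_y)(P_y/Q_x) = 8.7006 × (6.6/96.976) ≈ 0.592.

0.592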